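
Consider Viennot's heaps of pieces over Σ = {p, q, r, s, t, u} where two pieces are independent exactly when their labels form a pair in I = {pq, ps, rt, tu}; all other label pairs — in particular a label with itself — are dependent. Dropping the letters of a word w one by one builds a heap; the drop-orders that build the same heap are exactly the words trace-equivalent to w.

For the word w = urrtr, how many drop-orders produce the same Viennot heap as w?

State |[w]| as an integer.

0(u) covers ∅
1(r) covers 0:u
2(r) covers 1:r
3(t) covers ∅
4(r) covers 2:r
floor of heap: 0:u, 3:t
completions by unplaced set U, small U first (add the entries for U minus each lowest piece of U):
  |U|=1: {3}:1  {4}:1
  |U|=2: {2,4}:1  {3,4}:2
  |U|=3: {1,2,4}:1  {2,3,4}:3
  start at 0(u): 4
  start at 3(t): 1
sum over floor = 5

5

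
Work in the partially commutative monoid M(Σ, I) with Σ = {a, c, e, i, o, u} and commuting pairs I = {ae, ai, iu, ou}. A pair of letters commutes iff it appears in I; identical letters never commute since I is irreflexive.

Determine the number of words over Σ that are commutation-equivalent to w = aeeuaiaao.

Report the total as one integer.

16

0(a) covers ∅
1(e) covers ∅
2(e) covers 1:e
3(u) covers 0:a, 2:e
4(a) covers 3:u
5(i) covers 2:e
6(a) covers 4:a
7(a) covers 6:a
8(o) covers 5:i, 7:a
floor of heap: 0:a, 1:e
completions by unplaced set U, small U first (add the entries for U minus each lowest piece of U):
  |U|=1: {8}:1
  |U|=2: {5,8}:1  {7,8}:1
  |U|=3: {5,7,8}:2  {6,7,8}:1
  |U|=4: {4,6,7,8}:1  {5,6,7,8}:3
  |U|=5: {3,4,6,7,8}:1  {4,5,6,7,8}:4
  |U|=6: {0,3,4,6,7,8}:1  {3,4,5,6,7,8}:5
  |U|=7: {0,3,4,5,6,7,8}:6  {2,3,4,5,6,7,8}:5
  start at 0(a): 5
  start at 1(e): 11
sum over floor = 16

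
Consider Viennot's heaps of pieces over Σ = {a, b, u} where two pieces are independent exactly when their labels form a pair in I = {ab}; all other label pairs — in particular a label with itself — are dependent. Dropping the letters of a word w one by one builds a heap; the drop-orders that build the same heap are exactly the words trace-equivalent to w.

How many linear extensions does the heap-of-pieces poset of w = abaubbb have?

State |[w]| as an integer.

3

#0=a has no predecessor
#1=b has no predecessor
#2=a depends on [0:a]
#3=u depends on [1:b, 2:a]
#4=b depends on [3:u]
#5=b depends on [4:b]
#6=b depends on [5:b]
sources: [0:a, 1:b]
N(rest) = Σ N(rest − s) over sources s of rest; N(one piece) = 1:
  size 1 → [6]=1
  size 2 → [5,6]=1
  size 3 → [4,5,6]=1
  size 4 → [3,4,5,6]=1
  size 5 → [1,3,4,5,6]=1  [2,3,4,5,6]=1
  first=0(a) contributes 2
  first=1(b) contributes 1
|[w]| = 3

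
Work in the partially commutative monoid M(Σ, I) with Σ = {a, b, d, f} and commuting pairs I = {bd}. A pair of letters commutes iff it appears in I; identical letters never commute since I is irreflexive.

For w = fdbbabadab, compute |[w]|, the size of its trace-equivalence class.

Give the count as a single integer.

0(f) covers ∅
1(d) covers 0:f
2(b) covers 0:f
3(b) covers 2:b
4(a) covers 1:d, 3:b
5(b) covers 4:a
6(a) covers 5:b
7(d) covers 6:a
8(a) covers 7:d
9(b) covers 8:a
floor of heap: 0:f
completions by unplaced set U, small U first (add the entries for U minus each lowest piece of U):
  |U|=1: {9}:1
  |U|=2: {8,9}:1
  |U|=3: {7,8,9}:1
  |U|=4: {6,7,8,9}:1
  |U|=5: {5,6,7,8,9}:1
  |U|=6: {4,5,6,7,8,9}:1
  |U|=7: {1,4,5,6,7,8,9}:1  {3,4,5,6,7,8,9}:1
  |U|=8: {1,3,4,5,6,7,8,9}:2  {2,3,4,5,6,7,8,9}:1
  start at 0(f): 3

3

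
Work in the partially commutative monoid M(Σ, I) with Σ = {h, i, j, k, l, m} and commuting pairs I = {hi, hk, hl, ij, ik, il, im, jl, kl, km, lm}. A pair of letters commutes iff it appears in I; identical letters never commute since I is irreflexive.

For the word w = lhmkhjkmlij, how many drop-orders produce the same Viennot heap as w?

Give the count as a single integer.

piece 0:l — minimal
piece 1:h — minimal
piece 2:m rests on {1:h}
piece 3:k — minimal
piece 4:h rests on {2:m}
piece 5:j rests on {3:k, 4:h}
piece 6:k rests on {5:j}
piece 7:m rests on {5:j}
piece 8:l rests on {0:l}
piece 9:i — minimal
piece 10:j rests on {6:k, 7:m}
minimal pieces: {0:l, 1:h, 3:k, 9:i}
ways to finish when only these pieces remain (= sum over removing one remaining piece with nothing left below it):
  1 left: {8}→1  {9}→1  {10}→1
  2 left: {0,8}→1  {6,10}→1  {7,10}→1  {8,9}→2  {8,10}→2  {9,10}→2
  3 left: {0,8,9}→3  {0,8,10}→3  {6,7,10}→2  {6,8,10}→3  {6,9,10}→3  {7,8,10}→3  {7,9,10}→3  {8,9,10}→6
  4 left: {0,6,8,10}→6  {0,7,8,10}→6  {0,8,9,10}→12  {5,6,7,10}→2  {6,7,8,10}→8  {6,7,9,10}→8  {6,8,9,10}→12  {7,8,9,10}→12
  5 left: {0,6,7,8,10}→20  {0,6,8,9,10}→30  {0,7,8,9,10}→30  {3,5,6,7,10}→2  {4,5,6,7,10}→2  {5,6,7,8,10}→10  {5,6,7,9,10}→10  {6,7,8,9,10}→40
  6 left: {0,5,6,7,8,10}→30  {0,6,7,8,9,10}→120  {2,4,5,6,7,10}→2  {3,4,5,6,7,10}→4  {3,5,6,7,8,10}→12  {3,5,6,7,9,10}→12  {4,5,6,7,8,10}→12  {4,5,6,7,9,10}→12  {5,6,7,8,9,10}→60
  7 left: {0,3,5,6,7,8,10}→42  {0,4,5,6,7,8,10}→42  {0,5,6,7,8,9,10}→210  {1,2,4,5,6,7,10}→2  {2,3,4,5,6,7,10}→6  {2,4,5,6,7,8,10}→14  {2,4,5,6,7,9,10}→14  {3,4,5,6,7,8,10}→28  {3,4,5,6,7,9,10}→28  {3,5,6,7,8,9,10}→84  {4,5,6,7,8,9,10}→84
  8 left: {0,2,4,5,6,7,8,10}→56  {0,3,4,5,6,7,8,10}→112  {0,3,5,6,7,8,9,10}→336  {0,4,5,6,7,8,9,10}→336  {1,2,3,4,5,6,7,10}→8  {1,2,4,5,6,7,8,10}→16  {1,2,4,5,6,7,9,10}→16  {2,3,4,5,6,7,8,10}→48  {2,3,4,5,6,7,9,10}→48  {2,4,5,6,7,8,9,10}→112  {3,4,5,6,7,8,9,10}→224
  9 left: {0,1,2,4,5,6,7,8,10}→72  {0,2,3,4,5,6,7,8,10}→216  {0,2,4,5,6,7,8,9,10}→504  {0,3,4,5,6,7,8,9,10}→1008  {1,2,3,4,5,6,7,8,10}→72  {1,2,3,4,5,6,7,9,10}→72  {1,2,4,5,6,7,8,9,10}→144  {2,3,4,5,6,7,8,9,10}→432
  placing 0:l first → 720 extensions
  placing 1:h first → 2160 extensions
  placing 3:k first → 720 extensions
  placing 9:i first → 360 extensions
total linear extensions = 3960

3960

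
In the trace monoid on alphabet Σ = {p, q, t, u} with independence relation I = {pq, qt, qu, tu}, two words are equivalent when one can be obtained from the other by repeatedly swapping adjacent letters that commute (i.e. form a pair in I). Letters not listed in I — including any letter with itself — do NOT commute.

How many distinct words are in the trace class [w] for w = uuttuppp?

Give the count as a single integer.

piece 0:u — minimal
piece 1:u rests on {0:u}
piece 2:t — minimal
piece 3:t rests on {2:t}
piece 4:u rests on {1:u}
piece 5:p rests on {3:t, 4:u}
piece 6:p rests on {5:p}
piece 7:p rests on {6:p}
minimal pieces: {0:u, 2:t}
ways to finish when only these pieces remain (= sum over removing one remaining piece with nothing left below it):
  1 left: {7}→1
  2 left: {6,7}→1
  3 left: {5,6,7}→1
  4 left: {3,5,6,7}→1  {4,5,6,7}→1
  5 left: {1,4,5,6,7}→1  {2,3,5,6,7}→1  {3,4,5,6,7}→2
  6 left: {0,1,4,5,6,7}→1  {1,3,4,5,6,7}→3  {2,3,4,5,6,7}→3
  placing 0:u first → 6 extensions
  placing 2:t first → 4 extensions
total linear extensions = 10

10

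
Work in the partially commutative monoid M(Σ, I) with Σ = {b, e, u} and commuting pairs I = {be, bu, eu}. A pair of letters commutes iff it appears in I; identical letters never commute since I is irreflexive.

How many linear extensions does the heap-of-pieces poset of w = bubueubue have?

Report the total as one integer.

1260

#0=b has no predecessor
#1=u has no predecessor
#2=b depends on [0:b]
#3=u depends on [1:u]
#4=e has no predecessor
#5=u depends on [3:u]
#6=b depends on [2:b]
#7=u depends on [5:u]
#8=e depends on [4:e]
sources: [0:b, 1:u, 4:e]
N(rest) = Σ N(rest − s) over sources s of rest; N(one piece) = 1:
  size 1 → [6]=1  [7]=1  [8]=1
  size 2 → [2,6]=1  [4,8]=1  [5,7]=1  [6,7]=2  [6,8]=2  [7,8]=2
  size 3 → [0,2,6]=1  [2,6,7]=3  [2,6,8]=3  [3,5,7]=1  [4,6,8]=3  [4,7,8]=3  [5,6,7]=3  [5,7,8]=3  [6,7,8]=6
  size 4 → [0,2,6,7]=4  [0,2,6,8]=4  [1,3,5,7]=1  [2,4,6,8]=6  [2,5,6,7]=6  [2,6,7,8]=12  [3,5,6,7]=4  [3,5,7,8]=4  [4,5,7,8]=6  [4,6,7,8]=12  [5,6,7,8]=12
  size 5 → [0,2,4,6,8]=10  [0,2,5,6,7]=10  [0,2,6,7,8]=20  [1,3,5,6,7]=5  [1,3,5,7,8]=5  [2,3,5,6,7]=10  [2,4,6,7,8]=30  [2,5,6,7,8]=30  [3,4,5,7,8]=10  [3,5,6,7,8]=20  [4,5,6,7,8]=30
  size 6 → [0,2,3,5,6,7]=20  [0,2,4,6,7,8]=60  [0,2,5,6,7,8]=60  [1,2,3,5,6,7]=15  [1,3,4,5,7,8]=15  [1,3,5,6,7,8]=30  [2,3,5,6,7,8]=60  [2,4,5,6,7,8]=90  [3,4,5,6,7,8]=60
  size 7 → [0,1,2,3,5,6,7]=35  [0,2,3,5,6,7,8]=140  [0,2,4,5,6,7,8]=210  [1,2,3,5,6,7,8]=105  [1,3,4,5,6,7,8]=105  [2,3,4,5,6,7,8]=210
  first=0(b) contributes 420
  first=1(u) contributes 560
  first=4(e) contributes 280
|[w]| = 1260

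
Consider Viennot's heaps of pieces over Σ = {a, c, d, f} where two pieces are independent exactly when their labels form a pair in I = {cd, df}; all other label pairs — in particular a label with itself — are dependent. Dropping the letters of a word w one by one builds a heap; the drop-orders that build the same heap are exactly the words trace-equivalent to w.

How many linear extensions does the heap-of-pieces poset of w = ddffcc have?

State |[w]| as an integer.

drop 0:d onto floor
drop 1:d onto {0:d}
drop 2:f onto floor
drop 3:f onto {2:f}
drop 4:c onto {3:f}
drop 5:c onto {4:c}
ground layer = {0:d, 2:f}
drop-orders for the pieces not yet dropped (sum over which currently-grounded one goes next):
  1 to go: {1} 1  {5} 1
  2 to go: {0,1} 1  {1,5} 2  {4,5} 1
  3 to go: {0,1,5} 3  {1,4,5} 3  {3,4,5} 1
  4 to go: {0,1,4,5} 6  {1,3,4,5} 4  {2,3,4,5} 1
  if 0:d drops first: 5 orders
  if 2:f drops first: 10 orders
heap linearizations: 15

15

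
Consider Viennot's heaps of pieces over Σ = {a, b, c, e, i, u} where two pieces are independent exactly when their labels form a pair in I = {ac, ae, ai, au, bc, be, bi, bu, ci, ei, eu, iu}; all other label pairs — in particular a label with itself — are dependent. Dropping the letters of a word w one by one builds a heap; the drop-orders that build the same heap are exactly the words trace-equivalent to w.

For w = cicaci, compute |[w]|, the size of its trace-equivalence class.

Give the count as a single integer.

piece 0:c — minimal
piece 1:i — minimal
piece 2:c rests on {0:c}
piece 3:a — minimal
piece 4:c rests on {2:c}
piece 5:i rests on {1:i}
minimal pieces: {0:c, 1:i, 3:a}
ways to finish when only these pieces remain (= sum over removing one remaining piece with nothing left below it):
  1 left: {3}→1  {4}→1  {5}→1
  2 left: {1,5}→1  {2,4}→1  {3,4}→2  {3,5}→2  {4,5}→2
  3 left: {0,2,4}→1  {1,3,5}→3  {1,4,5}→3  {2,3,4}→3  {2,4,5}→3  {3,4,5}→6
  4 left: {0,2,3,4}→4  {0,2,4,5}→4  {1,2,4,5}→6  {1,3,4,5}→12  {2,3,4,5}→12
  placing 0:c first → 30 extensions
  placing 1:i first → 20 extensions
  placing 3:a first → 10 extensions
total linear extensions = 60

60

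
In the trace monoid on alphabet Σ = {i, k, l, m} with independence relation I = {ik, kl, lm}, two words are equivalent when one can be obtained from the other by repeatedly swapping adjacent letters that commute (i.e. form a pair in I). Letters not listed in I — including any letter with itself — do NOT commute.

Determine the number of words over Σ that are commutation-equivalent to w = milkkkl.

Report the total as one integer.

20

piece 0:m — minimal
piece 1:i rests on {0:m}
piece 2:l rests on {1:i}
piece 3:k rests on {0:m}
piece 4:k rests on {3:k}
piece 5:k rests on {4:k}
piece 6:l rests on {2:l}
minimal pieces: {0:m}
ways to finish when only these pieces remain (= sum over removing one remaining piece with nothing left below it):
  1 left: {5}→1  {6}→1
  2 left: {2,6}→1  {4,5}→1  {5,6}→2
  3 left: {1,2,6}→1  {2,5,6}→3  {3,4,5}→1  {4,5,6}→3
  4 left: {1,2,5,6}→4  {2,4,5,6}→6  {3,4,5,6}→4
  5 left: {1,2,4,5,6}→10  {2,3,4,5,6}→10
  placing 0:m first → 20 extensions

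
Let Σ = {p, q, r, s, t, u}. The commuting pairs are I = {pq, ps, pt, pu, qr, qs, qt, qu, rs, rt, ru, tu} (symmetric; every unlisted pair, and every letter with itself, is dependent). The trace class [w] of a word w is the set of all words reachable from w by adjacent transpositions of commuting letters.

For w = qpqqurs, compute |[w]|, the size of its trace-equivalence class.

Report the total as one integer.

0(q) covers ∅
1(p) covers ∅
2(q) covers 0:q
3(q) covers 2:q
4(u) covers ∅
5(r) covers 1:p
6(s) covers 4:u
floor of heap: 0:q, 1:p, 4:u
completions by unplaced set U, small U first (add the entries for U minus each lowest piece of U):
  |U|=1: {3}:1  {5}:1  {6}:1
  |U|=2: {1,5}:1  {2,3}:1  {3,5}:2  {3,6}:2  {4,6}:1  {5,6}:2
  |U|=3: {0,2,3}:1  {1,3,5}:3  {1,5,6}:3  {2,3,5}:3  {2,3,6}:3  {3,4,6}:3  {3,5,6}:6  {4,5,6}:3
  |U|=4: {0,2,3,5}:4  {0,2,3,6}:4  {1,2,3,5}:6  {1,3,5,6}:12  {1,4,5,6}:6  {2,3,4,6}:6  {2,3,5,6}:12  {3,4,5,6}:12
  |U|=5: {0,1,2,3,5}:10  {0,2,3,4,6}:10  {0,2,3,5,6}:20  {1,2,3,5,6}:30  {1,3,4,5,6}:30  {2,3,4,5,6}:30
  start at 0(q): 90
  start at 1(p): 60
  start at 4(u): 60
sum over floor = 210

210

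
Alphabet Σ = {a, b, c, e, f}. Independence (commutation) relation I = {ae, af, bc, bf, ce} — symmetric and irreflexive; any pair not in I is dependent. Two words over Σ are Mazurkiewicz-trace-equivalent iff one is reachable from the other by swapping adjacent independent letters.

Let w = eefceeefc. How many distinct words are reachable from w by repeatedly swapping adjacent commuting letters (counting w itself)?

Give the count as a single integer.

drop 0:e onto floor
drop 1:e onto {0:e}
drop 2:f onto {1:e}
drop 3:c onto {2:f}
drop 4:e onto {2:f}
drop 5:e onto {4:e}
drop 6:e onto {5:e}
drop 7:f onto {3:c, 6:e}
drop 8:c onto {7:f}
ground layer = {0:e}
drop-orders for the pieces not yet dropped (sum over which currently-grounded one goes next):
  1 to go: {8} 1
  2 to go: {7,8} 1
  3 to go: {3,7,8} 1  {6,7,8} 1
  4 to go: {3,6,7,8} 2  {5,6,7,8} 1
  5 to go: {3,5,6,7,8} 3  {4,5,6,7,8} 1
  6 to go: {3,4,5,6,7,8} 4
  7 to go: {2,3,4,5,6,7,8} 4
  if 0:e drops first: 4 orders

4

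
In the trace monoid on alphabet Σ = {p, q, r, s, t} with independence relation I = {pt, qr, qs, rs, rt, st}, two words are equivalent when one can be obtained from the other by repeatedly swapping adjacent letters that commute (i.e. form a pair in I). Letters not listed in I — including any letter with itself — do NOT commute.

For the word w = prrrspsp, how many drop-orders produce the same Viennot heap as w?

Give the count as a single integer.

4

drop 0:p onto floor
drop 1:r onto {0:p}
drop 2:r onto {1:r}
drop 3:r onto {2:r}
drop 4:s onto {0:p}
drop 5:p onto {3:r, 4:s}
drop 6:s onto {5:p}
drop 7:p onto {6:s}
ground layer = {0:p}
drop-orders for the pieces not yet dropped (sum over which currently-grounded one goes next):
  1 to go: {7} 1
  2 to go: {6,7} 1
  3 to go: {5,6,7} 1
  4 to go: {3,5,6,7} 1  {4,5,6,7} 1
  5 to go: {2,3,5,6,7} 1  {3,4,5,6,7} 2
  6 to go: {1,2,3,5,6,7} 1  {2,3,4,5,6,7} 3
  if 0:p drops first: 4 orders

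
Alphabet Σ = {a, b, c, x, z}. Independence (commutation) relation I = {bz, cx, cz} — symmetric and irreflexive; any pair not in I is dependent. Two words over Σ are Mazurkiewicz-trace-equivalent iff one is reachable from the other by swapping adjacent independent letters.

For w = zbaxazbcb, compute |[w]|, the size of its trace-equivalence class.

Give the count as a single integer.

8

drop 0:z onto floor
drop 1:b onto floor
drop 2:a onto {0:z, 1:b}
drop 3:x onto {2:a}
drop 4:a onto {3:x}
drop 5:z onto {4:a}
drop 6:b onto {4:a}
drop 7:c onto {6:b}
drop 8:b onto {7:c}
ground layer = {0:z, 1:b}
drop-orders for the pieces not yet dropped (sum over which currently-grounded one goes next):
  1 to go: {5} 1  {8} 1
  2 to go: {5,8} 2  {7,8} 1
  3 to go: {5,7,8} 3  {6,7,8} 1
  4 to go: {5,6,7,8} 4
  5 to go: {4,5,6,7,8} 4
  6 to go: {3,4,5,6,7,8} 4
  7 to go: {2,3,4,5,6,7,8} 4
  if 0:z drops first: 4 orders
  if 1:b drops first: 4 orders
heap linearizations: 8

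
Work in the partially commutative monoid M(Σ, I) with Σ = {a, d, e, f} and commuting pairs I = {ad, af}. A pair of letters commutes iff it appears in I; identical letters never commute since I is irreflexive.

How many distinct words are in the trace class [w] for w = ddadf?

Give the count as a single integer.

5

0(d) covers ∅
1(d) covers 0:d
2(a) covers ∅
3(d) covers 1:d
4(f) covers 3:d
floor of heap: 0:d, 2:a
completions by unplaced set U, small U first (add the entries for U minus each lowest piece of U):
  |U|=1: {2}:1  {4}:1
  |U|=2: {2,4}:2  {3,4}:1
  |U|=3: {1,3,4}:1  {2,3,4}:3
  start at 0(d): 4
  start at 2(a): 1
sum over floor = 5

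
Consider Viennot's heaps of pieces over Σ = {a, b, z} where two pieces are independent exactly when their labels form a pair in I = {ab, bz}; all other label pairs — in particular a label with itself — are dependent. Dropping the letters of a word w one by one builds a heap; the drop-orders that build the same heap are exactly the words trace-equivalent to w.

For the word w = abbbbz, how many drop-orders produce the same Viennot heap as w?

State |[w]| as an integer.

15

0(a) covers ∅
1(b) covers ∅
2(b) covers 1:b
3(b) covers 2:b
4(b) covers 3:b
5(z) covers 0:a
floor of heap: 0:a, 1:b
completions by unplaced set U, small U first (add the entries for U minus each lowest piece of U):
  |U|=1: {4}:1  {5}:1
  |U|=2: {0,5}:1  {3,4}:1  {4,5}:2
  |U|=3: {0,4,5}:3  {2,3,4}:1  {3,4,5}:3
  |U|=4: {0,3,4,5}:6  {1,2,3,4}:1  {2,3,4,5}:4
  start at 0(a): 5
  start at 1(b): 10
sum over floor = 15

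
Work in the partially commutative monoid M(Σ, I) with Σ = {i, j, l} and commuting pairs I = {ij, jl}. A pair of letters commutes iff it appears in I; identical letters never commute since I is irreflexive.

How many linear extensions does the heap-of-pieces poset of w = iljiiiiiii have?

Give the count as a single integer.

0(i) covers ∅
1(l) covers 0:i
2(j) covers ∅
3(i) covers 1:l
4(i) covers 3:i
5(i) covers 4:i
6(i) covers 5:i
7(i) covers 6:i
8(i) covers 7:i
9(i) covers 8:i
floor of heap: 0:i, 2:j
completions by unplaced set U, small U first (add the entries for U minus each lowest piece of U):
  |U|=1: {2}:1  {9}:1
  |U|=2: {2,9}:2  {8,9}:1
  |U|=3: {2,8,9}:3  {7,8,9}:1
  |U|=4: {2,7,8,9}:4  {6,7,8,9}:1
  |U|=5: {2,6,7,8,9}:5  {5,6,7,8,9}:1
  |U|=6: {2,5,6,7,8,9}:6  {4,5,6,7,8,9}:1
  |U|=7: {2,4,5,6,7,8,9}:7  {3,4,5,6,7,8,9}:1
  |U|=8: {1,3,4,5,6,7,8,9}:1  {2,3,4,5,6,7,8,9}:8
  start at 0(i): 9
  start at 2(j): 1
sum over floor = 10

10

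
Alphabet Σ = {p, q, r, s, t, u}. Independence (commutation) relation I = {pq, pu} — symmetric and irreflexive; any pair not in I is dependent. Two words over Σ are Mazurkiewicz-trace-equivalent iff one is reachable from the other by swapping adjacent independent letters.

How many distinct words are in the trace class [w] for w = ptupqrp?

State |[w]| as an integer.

3

piece 0:p — minimal
piece 1:t rests on {0:p}
piece 2:u rests on {1:t}
piece 3:p rests on {1:t}
piece 4:q rests on {2:u}
piece 5:r rests on {3:p, 4:q}
piece 6:p rests on {5:r}
minimal pieces: {0:p}
ways to finish when only these pieces remain (= sum over removing one remaining piece with nothing left below it):
  1 left: {6}→1
  2 left: {5,6}→1
  3 left: {3,5,6}→1  {4,5,6}→1
  4 left: {2,4,5,6}→1  {3,4,5,6}→2
  5 left: {2,3,4,5,6}→3
  placing 0:p first → 3 extensions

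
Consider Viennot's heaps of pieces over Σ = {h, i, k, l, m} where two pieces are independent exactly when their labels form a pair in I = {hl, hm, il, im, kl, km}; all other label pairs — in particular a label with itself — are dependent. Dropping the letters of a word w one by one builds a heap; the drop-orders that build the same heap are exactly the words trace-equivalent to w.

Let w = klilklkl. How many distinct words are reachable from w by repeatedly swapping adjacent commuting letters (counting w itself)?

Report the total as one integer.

70

drop 0:k onto floor
drop 1:l onto floor
drop 2:i onto {0:k}
drop 3:l onto {1:l}
drop 4:k onto {2:i}
drop 5:l onto {3:l}
drop 6:k onto {4:k}
drop 7:l onto {5:l}
ground layer = {0:k, 1:l}
drop-orders for the pieces not yet dropped (sum over which currently-grounded one goes next):
  1 to go: {6} 1  {7} 1
  2 to go: {4,6} 1  {5,7} 1  {6,7} 2
  3 to go: {2,4,6} 1  {3,5,7} 1  {4,6,7} 3  {5,6,7} 3
  4 to go: {0,2,4,6} 1  {1,3,5,7} 1  {2,4,6,7} 4  {3,5,6,7} 4  {4,5,6,7} 6
  5 to go: {0,2,4,6,7} 5  {1,3,5,6,7} 5  {2,4,5,6,7} 10  {3,4,5,6,7} 10
  6 to go: {0,2,4,5,6,7} 15  {1,3,4,5,6,7} 15  {2,3,4,5,6,7} 20
  if 0:k drops first: 35 orders
  if 1:l drops first: 35 orders
heap linearizations: 70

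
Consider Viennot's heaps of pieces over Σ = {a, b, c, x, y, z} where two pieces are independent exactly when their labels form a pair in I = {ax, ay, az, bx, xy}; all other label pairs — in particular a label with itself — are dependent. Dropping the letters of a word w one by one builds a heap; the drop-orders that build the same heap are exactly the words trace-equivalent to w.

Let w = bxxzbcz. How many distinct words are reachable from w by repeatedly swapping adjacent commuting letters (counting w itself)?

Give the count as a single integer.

drop 0:b onto floor
drop 1:x onto floor
drop 2:x onto {1:x}
drop 3:z onto {0:b, 2:x}
drop 4:b onto {3:z}
drop 5:c onto {4:b}
drop 6:z onto {5:c}
ground layer = {0:b, 1:x}
drop-orders for the pieces not yet dropped (sum over which currently-grounded one goes next):
  1 to go: {6} 1
  2 to go: {5,6} 1
  3 to go: {4,5,6} 1
  4 to go: {3,4,5,6} 1
  5 to go: {0,3,4,5,6} 1  {2,3,4,5,6} 1
  if 0:b drops first: 1 orders
  if 1:x drops first: 2 orders
heap linearizations: 3

3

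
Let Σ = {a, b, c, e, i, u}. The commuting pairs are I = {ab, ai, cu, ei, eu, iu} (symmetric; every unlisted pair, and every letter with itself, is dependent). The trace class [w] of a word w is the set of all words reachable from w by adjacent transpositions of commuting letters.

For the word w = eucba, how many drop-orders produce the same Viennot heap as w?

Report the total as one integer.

0(e) covers ∅
1(u) covers ∅
2(c) covers 0:e
3(b) covers 1:u, 2:c
4(a) covers 1:u, 2:c
floor of heap: 0:e, 1:u
completions by unplaced set U, small U first (add the entries for U minus each lowest piece of U):
  |U|=1: {3}:1  {4}:1
  |U|=2: {3,4}:2
  |U|=3: {1,3,4}:2  {2,3,4}:2
  start at 0(e): 4
  start at 1(u): 2
sum over floor = 6

6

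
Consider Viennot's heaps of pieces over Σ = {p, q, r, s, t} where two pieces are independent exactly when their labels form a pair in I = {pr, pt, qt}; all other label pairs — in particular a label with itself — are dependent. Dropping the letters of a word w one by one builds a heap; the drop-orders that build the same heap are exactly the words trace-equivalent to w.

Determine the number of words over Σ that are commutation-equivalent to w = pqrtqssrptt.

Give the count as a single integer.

8

piece 0:p — minimal
piece 1:q rests on {0:p}
piece 2:r rests on {1:q}
piece 3:t rests on {2:r}
piece 4:q rests on {2:r}
piece 5:s rests on {3:t, 4:q}
piece 6:s rests on {5:s}
piece 7:r rests on {6:s}
piece 8:p rests on {6:s}
piece 9:t rests on {7:r}
piece 10:t rests on {9:t}
minimal pieces: {0:p}
ways to finish when only these pieces remain (= sum over removing one remaining piece with nothing left below it):
  1 left: {8}→1  {10}→1
  2 left: {8,10}→2  {9,10}→1
  3 left: {7,9,10}→1  {8,9,10}→3
  4 left: {7,8,9,10}→4
  5 left: {6,7,8,9,10}→4
  6 left: {5,6,7,8,9,10}→4
  7 left: {3,5,6,7,8,9,10}→4  {4,5,6,7,8,9,10}→4
  8 left: {3,4,5,6,7,8,9,10}→8
  9 left: {2,3,4,5,6,7,8,9,10}→8
  placing 0:p first → 8 extensions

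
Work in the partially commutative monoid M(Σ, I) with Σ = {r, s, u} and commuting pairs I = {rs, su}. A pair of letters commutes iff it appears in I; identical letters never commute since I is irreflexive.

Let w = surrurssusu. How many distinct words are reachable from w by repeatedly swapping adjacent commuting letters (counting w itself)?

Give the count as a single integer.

330

#0=s has no predecessor
#1=u has no predecessor
#2=r depends on [1:u]
#3=r depends on [2:r]
#4=u depends on [3:r]
#5=r depends on [4:u]
#6=s depends on [0:s]
#7=s depends on [6:s]
#8=u depends on [5:r]
#9=s depends on [7:s]
#10=u depends on [8:u]
sources: [0:s, 1:u]
N(rest) = Σ N(rest − s) over sources s of rest; N(one piece) = 1:
  size 1 → [9]=1  [10]=1
  size 2 → [7,9]=1  [8,10]=1  [9,10]=2
  size 3 → [5,8,10]=1  [6,7,9]=1  [7,9,10]=3  [8,9,10]=3
  size 4 → [0,6,7,9]=1  [4,5,8,10]=1  [5,8,9,10]=4  [6,7,9,10]=4  [7,8,9,10]=6
  size 5 → [0,6,7,9,10]=5  [3,4,5,8,10]=1  [4,5,8,9,10]=5  [5,7,8,9,10]=10  [6,7,8,9,10]=10
  size 6 → [0,6,7,8,9,10]=15  [2,3,4,5,8,10]=1  [3,4,5,8,9,10]=6  [4,5,7,8,9,10]=15  [5,6,7,8,9,10]=20
  size 7 → [0,5,6,7,8,9,10]=35  [1,2,3,4,5,8,10]=1  [2,3,4,5,8,9,10]=7  [3,4,5,7,8,9,10]=21  [4,5,6,7,8,9,10]=35
  size 8 → [0,4,5,6,7,8,9,10]=70  [1,2,3,4,5,8,9,10]=8  [2,3,4,5,7,8,9,10]=28  [3,4,5,6,7,8,9,10]=56
  size 9 → [0,3,4,5,6,7,8,9,10]=126  [1,2,3,4,5,7,8,9,10]=36  [2,3,4,5,6,7,8,9,10]=84
  first=0(s) contributes 120
  first=1(u) contributes 210
|[w]| = 330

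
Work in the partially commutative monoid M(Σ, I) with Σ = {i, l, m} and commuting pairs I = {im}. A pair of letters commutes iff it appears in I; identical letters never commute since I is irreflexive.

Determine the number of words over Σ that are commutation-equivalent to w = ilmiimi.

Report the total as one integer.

0(i) covers ∅
1(l) covers 0:i
2(m) covers 1:l
3(i) covers 1:l
4(i) covers 3:i
5(m) covers 2:m
6(i) covers 4:i
floor of heap: 0:i
completions by unplaced set U, small U first (add the entries for U minus each lowest piece of U):
  |U|=1: {5}:1  {6}:1
  |U|=2: {2,5}:1  {4,6}:1  {5,6}:2
  |U|=3: {2,5,6}:3  {3,4,6}:1  {4,5,6}:3
  |U|=4: {2,4,5,6}:6  {3,4,5,6}:4
  |U|=5: {2,3,4,5,6}:10
  start at 0(i): 10

10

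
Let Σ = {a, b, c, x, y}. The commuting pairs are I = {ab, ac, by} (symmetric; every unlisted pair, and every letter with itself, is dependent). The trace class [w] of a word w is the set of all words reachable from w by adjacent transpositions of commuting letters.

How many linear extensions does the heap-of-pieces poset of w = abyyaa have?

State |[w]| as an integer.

0(a) covers ∅
1(b) covers ∅
2(y) covers 0:a
3(y) covers 2:y
4(a) covers 3:y
5(a) covers 4:a
floor of heap: 0:a, 1:b
completions by unplaced set U, small U first (add the entries for U minus each lowest piece of U):
  |U|=1: {1}:1  {5}:1
  |U|=2: {1,5}:2  {4,5}:1
  |U|=3: {1,4,5}:3  {3,4,5}:1
  |U|=4: {1,3,4,5}:4  {2,3,4,5}:1
  start at 0(a): 5
  start at 1(b): 1
sum over floor = 6

6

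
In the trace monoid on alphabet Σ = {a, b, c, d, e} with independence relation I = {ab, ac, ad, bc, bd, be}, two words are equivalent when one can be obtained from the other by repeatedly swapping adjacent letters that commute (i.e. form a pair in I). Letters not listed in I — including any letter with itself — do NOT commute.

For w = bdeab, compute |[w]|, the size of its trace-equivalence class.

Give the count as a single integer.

10

0(b) covers ∅
1(d) covers ∅
2(e) covers 1:d
3(a) covers 2:e
4(b) covers 0:b
floor of heap: 0:b, 1:d
completions by unplaced set U, small U first (add the entries for U minus each lowest piece of U):
  |U|=1: {3}:1  {4}:1
  |U|=2: {0,4}:1  {2,3}:1  {3,4}:2
  |U|=3: {0,3,4}:3  {1,2,3}:1  {2,3,4}:3
  start at 0(b): 4
  start at 1(d): 6
sum over floor = 10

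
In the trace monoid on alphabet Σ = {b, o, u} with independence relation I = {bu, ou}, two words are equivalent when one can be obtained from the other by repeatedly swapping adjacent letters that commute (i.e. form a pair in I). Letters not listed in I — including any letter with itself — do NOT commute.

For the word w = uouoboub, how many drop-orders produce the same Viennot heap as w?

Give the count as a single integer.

56

#0=u has no predecessor
#1=o has no predecessor
#2=u depends on [0:u]
#3=o depends on [1:o]
#4=b depends on [3:o]
#5=o depends on [4:b]
#6=u depends on [2:u]
#7=b depends on [5:o]
sources: [0:u, 1:o]
N(rest) = Σ N(rest − s) over sources s of rest; N(one piece) = 1:
  size 1 → [6]=1  [7]=1
  size 2 → [2,6]=1  [5,7]=1  [6,7]=2
  size 3 → [0,2,6]=1  [2,6,7]=3  [4,5,7]=1  [5,6,7]=3
  size 4 → [0,2,6,7]=4  [2,5,6,7]=6  [3,4,5,7]=1  [4,5,6,7]=4
  size 5 → [0,2,5,6,7]=10  [1,3,4,5,7]=1  [2,4,5,6,7]=10  [3,4,5,6,7]=5
  size 6 → [0,2,4,5,6,7]=20  [1,3,4,5,6,7]=6  [2,3,4,5,6,7]=15
  first=0(u) contributes 21
  first=1(o) contributes 35
|[w]| = 56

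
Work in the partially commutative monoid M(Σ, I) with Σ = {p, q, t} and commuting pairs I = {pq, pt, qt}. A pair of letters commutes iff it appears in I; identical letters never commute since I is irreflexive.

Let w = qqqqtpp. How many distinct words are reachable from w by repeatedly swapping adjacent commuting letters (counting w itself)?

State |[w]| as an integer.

0(q) covers ∅
1(q) covers 0:q
2(q) covers 1:q
3(q) covers 2:q
4(t) covers ∅
5(p) covers ∅
6(p) covers 5:p
floor of heap: 0:q, 4:t, 5:p
completions by unplaced set U, small U first (add the entries for U minus each lowest piece of U):
  |U|=1: {3}:1  {4}:1  {6}:1
  |U|=2: {2,3}:1  {3,4}:2  {3,6}:2  {4,6}:2  {5,6}:1
  |U|=3: {1,2,3}:1  {2,3,4}:3  {2,3,6}:3  {3,4,6}:6  {3,5,6}:3  {4,5,6}:3
  |U|=4: {0,1,2,3}:1  {1,2,3,4}:4  {1,2,3,6}:4  {2,3,4,6}:12  {2,3,5,6}:6  {3,4,5,6}:12
  |U|=5: {0,1,2,3,4}:5  {0,1,2,3,6}:5  {1,2,3,4,6}:20  {1,2,3,5,6}:10  {2,3,4,5,6}:30
  start at 0(q): 60
  start at 4(t): 15
  start at 5(p): 30
sum over floor = 105

105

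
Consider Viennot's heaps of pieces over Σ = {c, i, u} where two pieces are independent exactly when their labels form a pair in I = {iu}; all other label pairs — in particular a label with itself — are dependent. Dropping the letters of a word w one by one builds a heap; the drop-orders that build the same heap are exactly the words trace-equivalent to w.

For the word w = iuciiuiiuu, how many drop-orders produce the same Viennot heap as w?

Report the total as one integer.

70

drop 0:i onto floor
drop 1:u onto floor
drop 2:c onto {0:i, 1:u}
drop 3:i onto {2:c}
drop 4:i onto {3:i}
drop 5:u onto {2:c}
drop 6:i onto {4:i}
drop 7:i onto {6:i}
drop 8:u onto {5:u}
drop 9:u onto {8:u}
ground layer = {0:i, 1:u}
drop-orders for the pieces not yet dropped (sum over which currently-grounded one goes next):
  1 to go: {7} 1  {9} 1
  2 to go: {6,7} 1  {7,9} 2  {8,9} 1
  3 to go: {4,6,7} 1  {5,8,9} 1  {6,7,9} 3  {7,8,9} 3
  4 to go: {3,4,6,7} 1  {4,6,7,9} 4  {5,7,8,9} 4  {6,7,8,9} 6
  5 to go: {3,4,6,7,9} 5  {4,6,7,8,9} 10  {5,6,7,8,9} 10
  6 to go: {3,4,6,7,8,9} 15  {4,5,6,7,8,9} 20
  7 to go: {3,4,5,6,7,8,9} 35
  8 to go: {2,3,4,5,6,7,8,9} 35
  if 0:i drops first: 35 orders
  if 1:u drops first: 35 orders
heap linearizations: 70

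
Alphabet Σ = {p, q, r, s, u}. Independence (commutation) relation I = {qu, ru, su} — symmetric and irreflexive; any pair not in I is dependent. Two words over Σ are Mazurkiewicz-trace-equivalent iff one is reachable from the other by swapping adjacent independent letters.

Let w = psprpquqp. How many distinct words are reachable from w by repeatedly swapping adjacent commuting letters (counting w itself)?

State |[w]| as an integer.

piece 0:p — minimal
piece 1:s rests on {0:p}
piece 2:p rests on {1:s}
piece 3:r rests on {2:p}
piece 4:p rests on {3:r}
piece 5:q rests on {4:p}
piece 6:u rests on {4:p}
piece 7:q rests on {5:q}
piece 8:p rests on {6:u, 7:q}
minimal pieces: {0:p}
ways to finish when only these pieces remain (= sum over removing one remaining piece with nothing left below it):
  1 left: {8}→1
  2 left: {6,8}→1  {7,8}→1
  3 left: {5,7,8}→1  {6,7,8}→2
  4 left: {5,6,7,8}→3
  5 left: {4,5,6,7,8}→3
  6 left: {3,4,5,6,7,8}→3
  7 left: {2,3,4,5,6,7,8}→3
  placing 0:p first → 3 extensions

3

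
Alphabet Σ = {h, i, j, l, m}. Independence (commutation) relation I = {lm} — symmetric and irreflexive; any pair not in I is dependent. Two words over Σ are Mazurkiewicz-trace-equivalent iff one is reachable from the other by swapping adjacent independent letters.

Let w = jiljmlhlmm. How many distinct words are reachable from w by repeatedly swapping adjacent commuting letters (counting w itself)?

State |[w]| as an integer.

6

0(j) covers ∅
1(i) covers 0:j
2(l) covers 1:i
3(j) covers 2:l
4(m) covers 3:j
5(l) covers 3:j
6(h) covers 4:m, 5:l
7(l) covers 6:h
8(m) covers 6:h
9(m) covers 8:m
floor of heap: 0:j
completions by unplaced set U, small U first (add the entries for U minus each lowest piece of U):
  |U|=1: {7}:1  {9}:1
  |U|=2: {7,9}:2  {8,9}:1
  |U|=3: {7,8,9}:3
  |U|=4: {6,7,8,9}:3
  |U|=5: {4,6,7,8,9}:3  {5,6,7,8,9}:3
  |U|=6: {4,5,6,7,8,9}:6
  |U|=7: {3,4,5,6,7,8,9}:6
  |U|=8: {2,3,4,5,6,7,8,9}:6
  start at 0(j): 6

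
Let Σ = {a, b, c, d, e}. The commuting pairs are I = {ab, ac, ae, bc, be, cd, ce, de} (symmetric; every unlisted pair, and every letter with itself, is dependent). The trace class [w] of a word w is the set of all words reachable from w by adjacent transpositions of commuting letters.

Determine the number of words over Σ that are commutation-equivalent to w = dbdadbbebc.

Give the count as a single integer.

0(d) covers ∅
1(b) covers 0:d
2(d) covers 1:b
3(a) covers 2:d
4(d) covers 3:a
5(b) covers 4:d
6(b) covers 5:b
7(e) covers ∅
8(b) covers 6:b
9(c) covers ∅
floor of heap: 0:d, 7:e, 9:c
completions by unplaced set U, small U first (add the entries for U minus each lowest piece of U):
  |U|=1: {7}:1  {8}:1  {9}:1
  |U|=2: {6,8}:1  {7,8}:2  {7,9}:2  {8,9}:2
  |U|=3: {5,6,8}:1  {6,7,8}:3  {6,8,9}:3  {7,8,9}:6
  |U|=4: {4,5,6,8}:1  {5,6,7,8}:4  {5,6,8,9}:4  {6,7,8,9}:12
  |U|=5: {3,4,5,6,8}:1  {4,5,6,7,8}:5  {4,5,6,8,9}:5  {5,6,7,8,9}:20
  |U|=6: {2,3,4,5,6,8}:1  {3,4,5,6,7,8}:6  {3,4,5,6,8,9}:6  {4,5,6,7,8,9}:30
  |U|=7: {1,2,3,4,5,6,8}:1  {2,3,4,5,6,7,8}:7  {2,3,4,5,6,8,9}:7  {3,4,5,6,7,8,9}:42
  |U|=8: {0,1,2,3,4,5,6,8}:1  {1,2,3,4,5,6,7,8}:8  {1,2,3,4,5,6,8,9}:8  {2,3,4,5,6,7,8,9}:56
  start at 0(d): 72
  start at 7(e): 9
  start at 9(c): 9
sum over floor = 90

90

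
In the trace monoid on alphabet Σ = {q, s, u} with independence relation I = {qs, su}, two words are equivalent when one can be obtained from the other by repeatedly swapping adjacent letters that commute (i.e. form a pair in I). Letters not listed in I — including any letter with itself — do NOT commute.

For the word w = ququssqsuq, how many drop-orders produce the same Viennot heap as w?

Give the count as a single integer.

120

0(q) covers ∅
1(u) covers 0:q
2(q) covers 1:u
3(u) covers 2:q
4(s) covers ∅
5(s) covers 4:s
6(q) covers 3:u
7(s) covers 5:s
8(u) covers 6:q
9(q) covers 8:u
floor of heap: 0:q, 4:s
completions by unplaced set U, small U first (add the entries for U minus each lowest piece of U):
  |U|=1: {7}:1  {9}:1
  |U|=2: {5,7}:1  {7,9}:2  {8,9}:1
  |U|=3: {4,5,7}:1  {5,7,9}:3  {6,8,9}:1  {7,8,9}:3
  |U|=4: {3,6,8,9}:1  {4,5,7,9}:4  {5,7,8,9}:6  {6,7,8,9}:4
  |U|=5: {2,3,6,8,9}:1  {3,6,7,8,9}:5  {4,5,7,8,9}:10  {5,6,7,8,9}:10
  |U|=6: {1,2,3,6,8,9}:1  {2,3,6,7,8,9}:6  {3,5,6,7,8,9}:15  {4,5,6,7,8,9}:20
  |U|=7: {0,1,2,3,6,8,9}:1  {1,2,3,6,7,8,9}:7  {2,3,5,6,7,8,9}:21  {3,4,5,6,7,8,9}:35
  |U|=8: {0,1,2,3,6,7,8,9}:8  {1,2,3,5,6,7,8,9}:28  {2,3,4,5,6,7,8,9}:56
  start at 0(q): 84
  start at 4(s): 36
sum over floor = 120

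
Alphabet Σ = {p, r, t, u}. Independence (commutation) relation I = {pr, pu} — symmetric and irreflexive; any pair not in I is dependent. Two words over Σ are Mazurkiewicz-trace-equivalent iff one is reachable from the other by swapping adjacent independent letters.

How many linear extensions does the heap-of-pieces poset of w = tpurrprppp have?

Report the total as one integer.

126

#0=t has no predecessor
#1=p depends on [0:t]
#2=u depends on [0:t]
#3=r depends on [2:u]
#4=r depends on [3:r]
#5=p depends on [1:p]
#6=r depends on [4:r]
#7=p depends on [5:p]
#8=p depends on [7:p]
#9=p depends on [8:p]
sources: [0:t]
N(rest) = Σ N(rest − s) over sources s of rest; N(one piece) = 1:
  size 1 → [6]=1  [9]=1
  size 2 → [4,6]=1  [6,9]=2  [8,9]=1
  size 3 → [3,4,6]=1  [4,6,9]=3  [6,8,9]=3  [7,8,9]=1
  size 4 → [2,3,4,6]=1  [3,4,6,9]=4  [4,6,8,9]=6  [5,7,8,9]=1  [6,7,8,9]=4
  size 5 → [1,5,7,8,9]=1  [2,3,4,6,9]=5  [3,4,6,8,9]=10  [4,6,7,8,9]=10  [5,6,7,8,9]=5
  size 6 → [1,5,6,7,8,9]=6  [2,3,4,6,8,9]=15  [3,4,6,7,8,9]=20  [4,5,6,7,8,9]=15
  size 7 → [1,4,5,6,7,8,9]=21  [2,3,4,6,7,8,9]=35  [3,4,5,6,7,8,9]=35
  size 8 → [1,3,4,5,6,7,8,9]=56  [2,3,4,5,6,7,8,9]=70
  first=0(t) contributes 126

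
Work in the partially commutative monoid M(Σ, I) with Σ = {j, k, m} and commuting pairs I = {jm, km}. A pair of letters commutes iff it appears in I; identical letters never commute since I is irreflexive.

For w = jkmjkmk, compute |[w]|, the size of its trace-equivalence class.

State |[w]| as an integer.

21

#0=j has no predecessor
#1=k depends on [0:j]
#2=m has no predecessor
#3=j depends on [1:k]
#4=k depends on [3:j]
#5=m depends on [2:m]
#6=k depends on [4:k]
sources: [0:j, 2:m]
N(rest) = Σ N(rest − s) over sources s of rest; N(one piece) = 1:
  size 1 → [5]=1  [6]=1
  size 2 → [2,5]=1  [4,6]=1  [5,6]=2
  size 3 → [2,5,6]=3  [3,4,6]=1  [4,5,6]=3
  size 4 → [1,3,4,6]=1  [2,4,5,6]=6  [3,4,5,6]=4
  size 5 → [0,1,3,4,6]=1  [1,3,4,5,6]=5  [2,3,4,5,6]=10
  first=0(j) contributes 15
  first=2(m) contributes 6
|[w]| = 21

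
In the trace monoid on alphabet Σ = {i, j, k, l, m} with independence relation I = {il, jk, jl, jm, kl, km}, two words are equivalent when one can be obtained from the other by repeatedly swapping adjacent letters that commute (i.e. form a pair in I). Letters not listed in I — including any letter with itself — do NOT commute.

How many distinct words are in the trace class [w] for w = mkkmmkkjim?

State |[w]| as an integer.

280

piece 0:m — minimal
piece 1:k — minimal
piece 2:k rests on {1:k}
piece 3:m rests on {0:m}
piece 4:m rests on {3:m}
piece 5:k rests on {2:k}
piece 6:k rests on {5:k}
piece 7:j — minimal
piece 8:i rests on {4:m, 6:k, 7:j}
piece 9:m rests on {8:i}
minimal pieces: {0:m, 1:k, 7:j}
ways to finish when only these pieces remain (= sum over removing one remaining piece with nothing left below it):
  1 left: {9}→1
  2 left: {8,9}→1
  3 left: {4,8,9}→1  {6,8,9}→1  {7,8,9}→1
  4 left: {3,4,8,9}→1  {4,6,8,9}→2  {4,7,8,9}→2  {5,6,8,9}→1  {6,7,8,9}→2
  5 left: {0,3,4,8,9}→1  {2,5,6,8,9}→1  {3,4,6,8,9}→3  {3,4,7,8,9}→3  {4,5,6,8,9}→3  {4,6,7,8,9}→6  {5,6,7,8,9}→3
  6 left: {0,3,4,6,8,9}→4  {0,3,4,7,8,9}→4  {1,2,5,6,8,9}→1  {2,4,5,6,8,9}→4  {2,5,6,7,8,9}→4  {3,4,5,6,8,9}→6  {3,4,6,7,8,9}→12  {4,5,6,7,8,9}→12
  7 left: {0,3,4,5,6,8,9}→10  {0,3,4,6,7,8,9}→20  {1,2,4,5,6,8,9}→5  {1,2,5,6,7,8,9}→5  {2,3,4,5,6,8,9}→10  {2,4,5,6,7,8,9}→20  {3,4,5,6,7,8,9}→30
  8 left: {0,2,3,4,5,6,8,9}→20  {0,3,4,5,6,7,8,9}→60  {1,2,3,4,5,6,8,9}→15  {1,2,4,5,6,7,8,9}→30  {2,3,4,5,6,7,8,9}→60
  placing 0:m first → 105 extensions
  placing 1:k first → 140 extensions
  placing 7:j first → 35 extensions
total linear extensions = 280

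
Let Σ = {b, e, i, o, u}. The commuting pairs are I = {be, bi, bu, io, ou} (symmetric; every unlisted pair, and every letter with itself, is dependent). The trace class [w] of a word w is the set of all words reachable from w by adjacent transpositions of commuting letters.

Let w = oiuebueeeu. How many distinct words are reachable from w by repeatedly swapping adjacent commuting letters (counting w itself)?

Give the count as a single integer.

24

0(o) covers ∅
1(i) covers ∅
2(u) covers 1:i
3(e) covers 0:o, 2:u
4(b) covers 0:o
5(u) covers 3:e
6(e) covers 5:u
7(e) covers 6:e
8(e) covers 7:e
9(u) covers 8:e
floor of heap: 0:o, 1:i
completions by unplaced set U, small U first (add the entries for U minus each lowest piece of U):
  |U|=1: {4}:1  {9}:1
  |U|=2: {4,9}:2  {8,9}:1
  |U|=3: {4,8,9}:3  {7,8,9}:1
  |U|=4: {4,7,8,9}:4  {6,7,8,9}:1
  |U|=5: {4,6,7,8,9}:5  {5,6,7,8,9}:1
  |U|=6: {3,5,6,7,8,9}:1  {4,5,6,7,8,9}:6
  |U|=7: {2,3,5,6,7,8,9}:1  {3,4,5,6,7,8,9}:7
  |U|=8: {0,3,4,5,6,7,8,9}:7  {1,2,3,5,6,7,8,9}:1  {2,3,4,5,6,7,8,9}:8
  start at 0(o): 9
  start at 1(i): 15
sum over floor = 24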